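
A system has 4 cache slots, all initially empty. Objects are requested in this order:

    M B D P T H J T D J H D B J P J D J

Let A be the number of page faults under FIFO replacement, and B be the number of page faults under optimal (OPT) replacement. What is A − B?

1

Under FIFO: F F F F F F F . F . . . F . F . . . → 10 faults.
Under OPT: F F F F F F F . . . . . F . F . . . → 9 faults.
A − B = 10 − 9 = 1.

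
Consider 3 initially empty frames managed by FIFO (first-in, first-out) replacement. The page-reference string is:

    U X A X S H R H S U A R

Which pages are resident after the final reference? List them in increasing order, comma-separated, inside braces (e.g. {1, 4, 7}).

{A, R, U}

U -> fault, frames {U}
X -> fault, frames {U,X}
A -> fault, frames {U,X,A}
X -> hit
S -> fault, evict U, frames {X,A,S}
H -> fault, evict X, frames {A,S,H}
R -> fault, evict A, frames {S,H,R}
H -> hit
S -> hit
U -> fault, evict S, frames {H,R,U}
A -> fault, evict H, frames {R,U,A}
R -> hit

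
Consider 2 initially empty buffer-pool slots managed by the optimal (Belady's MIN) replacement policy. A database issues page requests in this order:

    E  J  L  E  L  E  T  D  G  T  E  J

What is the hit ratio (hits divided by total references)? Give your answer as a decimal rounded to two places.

0.33

E → fault, frames [E]
J → fault, frames [E, J]
L → fault, evict J, frames [E, L]
E → hit
L → hit
E → hit
T → fault, evict L, frames [E, T]
D → fault, evict E, frames [T, D]
G → fault, evict D, frames [T, G]
T → hit
E → fault, evict G, frames [T, E]
J → fault, evict E, frames [T, J]
Hits: 4 of 12 references → 4/12 = 0.3333.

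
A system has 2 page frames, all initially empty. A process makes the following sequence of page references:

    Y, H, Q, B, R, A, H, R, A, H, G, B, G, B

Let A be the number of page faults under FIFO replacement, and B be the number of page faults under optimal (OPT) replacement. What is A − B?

2

Under FIFO: F F F F F F F F F F F F . . → 12 faults.
Under OPT: F F F F F F . F . F F F . . → 10 faults.
A − B = 12 − 10 = 2.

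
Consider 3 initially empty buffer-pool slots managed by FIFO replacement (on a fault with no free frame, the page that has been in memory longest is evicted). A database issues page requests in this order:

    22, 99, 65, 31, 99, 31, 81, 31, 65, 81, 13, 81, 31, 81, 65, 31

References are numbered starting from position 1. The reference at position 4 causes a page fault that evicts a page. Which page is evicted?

22

pos 1: 22: fault, frames (22)
pos 2: 99: fault, frames (22 99)
pos 3: 65: fault, frames (22 99 65)
pos 4: 31: fault, evict 22, frames (99 65 31)
At position 4, page 22 is evicted.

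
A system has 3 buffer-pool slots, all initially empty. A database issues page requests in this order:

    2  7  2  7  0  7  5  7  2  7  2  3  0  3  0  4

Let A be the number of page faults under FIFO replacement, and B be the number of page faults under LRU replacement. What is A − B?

Under FIFO: F F . . F . F . F F . F F . . F → 9 faults.
Under LRU: F F . . F . F . F . . F F . . F → 8 faults.
A − B = 9 − 8 = 1.

1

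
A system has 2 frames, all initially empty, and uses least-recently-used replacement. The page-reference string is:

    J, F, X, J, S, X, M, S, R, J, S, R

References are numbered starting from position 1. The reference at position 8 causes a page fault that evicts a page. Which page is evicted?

X

pos 1: J: miss, frames [J]
pos 2: F: miss, frames [J, F]
pos 3: X: miss, evict J, frames [F, X]
pos 4: J: miss, evict F, frames [X, J]
pos 5: S: miss, evict X, frames [J, S]
pos 6: X: miss, evict J, frames [S, X]
pos 7: M: miss, evict S, frames [X, M]
pos 8: S: miss, evict X, frames [M, S]
At position 8, page X is evicted.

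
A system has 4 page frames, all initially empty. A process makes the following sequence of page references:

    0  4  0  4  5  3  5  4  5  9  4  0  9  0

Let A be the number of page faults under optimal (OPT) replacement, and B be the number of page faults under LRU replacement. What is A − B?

Under OPT: F F . . F F . . . F . . . . → 5 faults.
Under LRU: F F . . F F . . . F . F . . → 6 faults.
A − B = 5 − 6 = -1.

-1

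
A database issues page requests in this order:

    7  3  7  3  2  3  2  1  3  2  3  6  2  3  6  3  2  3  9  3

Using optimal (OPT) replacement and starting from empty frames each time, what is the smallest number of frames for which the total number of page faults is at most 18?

2

f=1: 20 faults
f=2: 9 faults
f=3: 6 faults
f=4: 6 faults
f=5: 6 faults
f=6: 6 faults
Smallest f with faults ≤ 18 is 2.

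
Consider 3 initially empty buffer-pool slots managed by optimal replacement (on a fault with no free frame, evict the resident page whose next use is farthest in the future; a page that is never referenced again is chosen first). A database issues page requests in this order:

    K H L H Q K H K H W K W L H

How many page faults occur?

K -> fault, frames {K}
H -> fault, frames {K,H}
L -> fault, frames {K,H,L}
H -> hit
Q -> fault, evict L, frames {K,H,Q}
K -> hit
H -> hit
K -> hit
H -> hit
W -> fault, evict Q, frames {K,H,W}
K -> hit
W -> hit
L -> fault, evict W, frames {K,H,L}
H -> hit
Page faults: 6.

6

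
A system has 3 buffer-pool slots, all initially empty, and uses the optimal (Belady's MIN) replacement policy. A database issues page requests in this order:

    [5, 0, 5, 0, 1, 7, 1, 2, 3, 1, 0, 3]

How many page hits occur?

5: fault, frames (5)
0: fault, frames (5 0)
5: hit
0: hit
1: fault, frames (5 0 1)
7: fault, evict 5, frames (0 1 7)
1: hit
2: fault, evict 7, frames (0 1 2)
3: fault, evict 2, frames (0 1 3)
1: hit
0: hit
3: hit
Hits: 6.

6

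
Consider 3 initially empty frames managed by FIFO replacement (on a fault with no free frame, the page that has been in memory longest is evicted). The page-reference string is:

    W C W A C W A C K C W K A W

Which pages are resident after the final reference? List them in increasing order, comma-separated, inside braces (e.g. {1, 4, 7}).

{A, K, W}

W -> miss, frames (W)
C -> miss, frames (W C)
W -> hit
A -> miss, frames (W C A)
C -> hit
W -> hit
A -> hit
C -> hit
K -> miss, evict W, frames (C A K)
C -> hit
W -> miss, evict C, frames (A K W)
K -> hit
A -> hit
W -> hit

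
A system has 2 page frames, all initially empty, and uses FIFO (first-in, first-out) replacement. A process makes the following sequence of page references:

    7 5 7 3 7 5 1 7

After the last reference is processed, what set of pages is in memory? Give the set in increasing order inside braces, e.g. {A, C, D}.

7: miss, frames {7}
5: miss, frames {7,5}
7: hit
3: miss, evict 7, frames {5,3}
7: miss, evict 5, frames {3,7}
5: miss, evict 3, frames {7,5}
1: miss, evict 7, frames {5,1}
7: miss, evict 5, frames {1,7}

{1, 7}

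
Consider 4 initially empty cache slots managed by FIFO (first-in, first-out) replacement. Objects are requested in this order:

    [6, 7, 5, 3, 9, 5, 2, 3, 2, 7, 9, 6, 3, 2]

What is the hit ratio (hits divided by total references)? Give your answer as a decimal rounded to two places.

6 -> fault, frames [6]
7 -> fault, frames [6, 7]
5 -> fault, frames [6, 7, 5]
3 -> fault, frames [6, 7, 5, 3]
9 -> fault, evict 6, frames [7, 5, 3, 9]
5 -> hit
2 -> fault, evict 7, frames [5, 3, 9, 2]
3 -> hit
2 -> hit
7 -> fault, evict 5, frames [3, 9, 2, 7]
9 -> hit
6 -> fault, evict 3, frames [9, 2, 7, 6]
3 -> fault, evict 9, frames [2, 7, 6, 3]
2 -> hit
Hits: 5 of 14 references → 5/14 = 0.3571.

0.36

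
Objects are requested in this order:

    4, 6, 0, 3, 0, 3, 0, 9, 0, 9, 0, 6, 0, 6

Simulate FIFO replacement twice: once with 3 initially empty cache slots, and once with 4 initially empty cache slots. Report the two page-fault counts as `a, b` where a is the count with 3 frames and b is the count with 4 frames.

7, 5

3 frames: F F F F . . . F . . . F F . → 7 faults.
4 frames: F F F F . . . F . . . . . . → 5 faults.
5 < 7: adding a frame reduced faults, as is typical.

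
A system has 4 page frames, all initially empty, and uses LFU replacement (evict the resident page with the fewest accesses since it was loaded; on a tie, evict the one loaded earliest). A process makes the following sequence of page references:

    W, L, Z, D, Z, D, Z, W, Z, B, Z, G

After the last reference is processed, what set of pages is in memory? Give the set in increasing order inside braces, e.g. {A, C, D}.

W: miss, frames {W}
L: miss, frames {W,L}
Z: miss, frames {W,L,Z}
D: miss, frames {W,L,Z,D}
Z: hit
D: hit
Z: hit
W: hit
Z: hit
B: miss, evict L, frames {W,Z,D,B}
Z: hit
G: miss, evict B, frames {W,Z,D,G}

{D, G, W, Z}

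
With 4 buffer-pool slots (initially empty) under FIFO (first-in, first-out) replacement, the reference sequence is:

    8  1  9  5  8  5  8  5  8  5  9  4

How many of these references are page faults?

8: miss, frames {8}
1: miss, frames {8,1}
9: miss, frames {8,1,9}
5: miss, frames {8,1,9,5}
8: hit
5: hit
8: hit
5: hit
8: hit
5: hit
9: hit
4: miss, evict 8, frames {1,9,5,4}
Page faults: 5.

5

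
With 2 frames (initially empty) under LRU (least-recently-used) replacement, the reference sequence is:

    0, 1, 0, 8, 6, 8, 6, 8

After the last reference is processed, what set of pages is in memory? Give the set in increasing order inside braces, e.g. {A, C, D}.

{6, 8}

0 → miss, frames [0]
1 → miss, frames [0, 1]
0 → hit
8 → miss, evict 1, frames [0, 8]
6 → miss, evict 0, frames [8, 6]
8 → hit
6 → hit
8 → hit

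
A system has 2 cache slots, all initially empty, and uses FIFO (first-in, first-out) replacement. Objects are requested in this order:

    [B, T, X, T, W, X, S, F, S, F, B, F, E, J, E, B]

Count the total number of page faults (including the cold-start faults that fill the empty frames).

10

B -> fault, frames [B]
T -> fault, frames [B, T]
X -> fault, evict B, frames [T, X]
T -> hit
W -> fault, evict T, frames [X, W]
X -> hit
S -> fault, evict X, frames [W, S]
F -> fault, evict W, frames [S, F]
S -> hit
F -> hit
B -> fault, evict S, frames [F, B]
F -> hit
E -> fault, evict F, frames [B, E]
J -> fault, evict B, frames [E, J]
E -> hit
B -> fault, evict E, frames [J, B]
Page faults: 10.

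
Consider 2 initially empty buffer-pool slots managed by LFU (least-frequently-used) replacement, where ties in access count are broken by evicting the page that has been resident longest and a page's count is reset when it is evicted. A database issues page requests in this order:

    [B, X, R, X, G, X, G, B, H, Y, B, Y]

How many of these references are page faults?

9

B: miss, frames [B]
X: miss, frames [B, X]
R: miss, evict B, frames [X, R]
X: hit
G: miss, evict R, frames [X, G]
X: hit
G: hit
B: miss, evict G, frames [X, B]
H: miss, evict B, frames [X, H]
Y: miss, evict H, frames [X, Y]
B: miss, evict Y, frames [X, B]
Y: miss, evict B, frames [X, Y]
Page faults: 9.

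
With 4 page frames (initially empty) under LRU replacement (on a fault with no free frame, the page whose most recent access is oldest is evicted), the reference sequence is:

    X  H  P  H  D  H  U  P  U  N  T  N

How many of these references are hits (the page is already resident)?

5

X: miss, frames [X]
H: miss, frames [X, H]
P: miss, frames [X, H, P]
H: hit
D: miss, frames [X, P, H, D]
H: hit
U: miss, evict X, frames [P, D, H, U]
P: hit
U: hit
N: miss, evict D, frames [H, P, U, N]
T: miss, evict H, frames [P, U, N, T]
N: hit
Hits: 5.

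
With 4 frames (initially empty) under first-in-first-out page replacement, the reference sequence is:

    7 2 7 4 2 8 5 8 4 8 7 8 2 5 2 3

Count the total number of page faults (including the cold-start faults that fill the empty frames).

7: miss, frames [7]
2: miss, frames [7, 2]
7: hit
4: miss, frames [7, 2, 4]
2: hit
8: miss, frames [7, 2, 4, 8]
5: miss, evict 7, frames [2, 4, 8, 5]
8: hit
4: hit
8: hit
7: miss, evict 2, frames [4, 8, 5, 7]
8: hit
2: miss, evict 4, frames [8, 5, 7, 2]
5: hit
2: hit
3: miss, evict 8, frames [5, 7, 2, 3]
Page faults: 8.

8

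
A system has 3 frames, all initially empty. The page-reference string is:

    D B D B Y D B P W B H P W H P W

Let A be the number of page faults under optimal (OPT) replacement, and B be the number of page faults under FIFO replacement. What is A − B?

Under OPT: F F . . F . . F F . F . . . . . → 6 faults.
Under FIFO: F F . . F . . F F F F F F . . . → 9 faults.
A − B = 6 − 9 = -3.

-3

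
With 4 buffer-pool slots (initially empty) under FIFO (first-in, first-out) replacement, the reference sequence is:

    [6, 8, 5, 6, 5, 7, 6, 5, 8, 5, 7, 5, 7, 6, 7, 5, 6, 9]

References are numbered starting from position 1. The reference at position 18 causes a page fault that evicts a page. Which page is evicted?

6

pos 1: 6: fault, frames [6]
pos 2: 8: fault, frames [6, 8]
pos 3: 5: fault, frames [6, 8, 5]
pos 4: 6: hit
pos 5: 5: hit
pos 6: 7: fault, frames [6, 8, 5, 7]
pos 7: 6: hit
pos 8: 5: hit
pos 9: 8: hit
pos 10: 5: hit
pos 11: 7: hit
pos 12: 5: hit
pos 13: 7: hit
pos 14: 6: hit
pos 15: 7: hit
pos 16: 5: hit
pos 17: 6: hit
pos 18: 9: fault, evict 6, frames [8, 5, 7, 9]
At position 18, page 6 is evicted.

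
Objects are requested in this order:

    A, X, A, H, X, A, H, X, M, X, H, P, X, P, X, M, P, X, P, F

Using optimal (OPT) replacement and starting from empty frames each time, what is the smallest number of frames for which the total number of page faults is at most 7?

f=1: 20 faults
f=2: 11 faults
f=3: 6 faults
f=4: 6 faults
f=5: 6 faults
f=6: 6 faults
Smallest f with faults ≤ 7 is 3.

3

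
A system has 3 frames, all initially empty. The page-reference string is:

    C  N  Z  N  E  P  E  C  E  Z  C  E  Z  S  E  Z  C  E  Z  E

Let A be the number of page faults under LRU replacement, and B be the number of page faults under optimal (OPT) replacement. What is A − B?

1

Under LRU: F F F . F F . F . F . . . F . . F . . . → 9 faults.
Under OPT: F F F . F F . . . F . . . F . . F . . . → 8 faults.
A − B = 9 − 8 = 1.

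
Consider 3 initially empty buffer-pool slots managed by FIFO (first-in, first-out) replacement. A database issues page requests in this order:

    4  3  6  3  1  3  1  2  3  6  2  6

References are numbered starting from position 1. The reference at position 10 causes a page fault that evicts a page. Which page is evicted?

pos 1: 4 -> miss, frames [4]
pos 2: 3 -> miss, frames [4, 3]
pos 3: 6 -> miss, frames [4, 3, 6]
pos 4: 3 -> hit
pos 5: 1 -> miss, evict 4, frames [3, 6, 1]
pos 6: 3 -> hit
pos 7: 1 -> hit
pos 8: 2 -> miss, evict 3, frames [6, 1, 2]
pos 9: 3 -> miss, evict 6, frames [1, 2, 3]
pos 10: 6 -> miss, evict 1, frames [2, 3, 6]
At position 10, page 1 is evicted.

1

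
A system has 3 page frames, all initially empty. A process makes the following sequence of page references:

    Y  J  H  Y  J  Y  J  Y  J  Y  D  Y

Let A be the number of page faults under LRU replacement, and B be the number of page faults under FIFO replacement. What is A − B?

-1

Under LRU: F F F . . . . . . . F . → 4 faults.
Under FIFO: F F F . . . . . . . F F → 5 faults.
A − B = 4 − 5 = -1.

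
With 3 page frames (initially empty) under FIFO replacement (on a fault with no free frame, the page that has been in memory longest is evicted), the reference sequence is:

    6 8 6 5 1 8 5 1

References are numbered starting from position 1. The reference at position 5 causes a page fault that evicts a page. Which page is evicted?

6

pos 1: 6 -> miss, frames {6}
pos 2: 8 -> miss, frames {6,8}
pos 3: 6 -> hit
pos 4: 5 -> miss, frames {6,8,5}
pos 5: 1 -> miss, evict 6, frames {8,5,1}
At position 5, page 6 is evicted.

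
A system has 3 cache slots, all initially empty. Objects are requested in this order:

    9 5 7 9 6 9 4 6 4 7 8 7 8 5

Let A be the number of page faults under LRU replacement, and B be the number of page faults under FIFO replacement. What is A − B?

-1

Under LRU: F F F . F . F . . F F . . F → 8 faults.
Under FIFO: F F F . F F F . . F F . . F → 9 faults.
A − B = 8 − 9 = -1.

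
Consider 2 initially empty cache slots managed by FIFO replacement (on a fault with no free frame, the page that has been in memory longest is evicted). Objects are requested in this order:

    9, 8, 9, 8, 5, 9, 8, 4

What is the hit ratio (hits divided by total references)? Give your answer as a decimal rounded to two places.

9 -> miss, frames (9)
8 -> miss, frames (9 8)
9 -> hit
8 -> hit
5 -> miss, evict 9, frames (8 5)
9 -> miss, evict 8, frames (5 9)
8 -> miss, evict 5, frames (9 8)
4 -> miss, evict 9, frames (8 4)
Hits: 2 of 8 references → 2/8 = 0.2500.

0.25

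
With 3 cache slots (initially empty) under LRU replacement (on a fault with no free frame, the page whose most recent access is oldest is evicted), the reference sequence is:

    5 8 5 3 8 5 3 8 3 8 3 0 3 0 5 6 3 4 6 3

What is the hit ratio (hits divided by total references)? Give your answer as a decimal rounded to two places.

5 → miss, frames {5}
8 → miss, frames {5,8}
5 → hit
3 → miss, frames {8,5,3}
8 → hit
5 → hit
3 → hit
8 → hit
3 → hit
8 → hit
3 → hit
0 → miss, evict 5, frames {8,3,0}
3 → hit
0 → hit
5 → miss, evict 8, frames {3,0,5}
6 → miss, evict 3, frames {0,5,6}
3 → miss, evict 0, frames {5,6,3}
4 → miss, evict 5, frames {6,3,4}
6 → hit
3 → hit
Hits: 12 of 20 references → 12/20 = 0.6000.

0.60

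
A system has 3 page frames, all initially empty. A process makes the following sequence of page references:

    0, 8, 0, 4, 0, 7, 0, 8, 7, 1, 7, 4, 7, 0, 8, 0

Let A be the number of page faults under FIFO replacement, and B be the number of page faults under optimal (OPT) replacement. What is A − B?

4

Under FIFO: F F . F . F F F . F F F . F F . → 11 faults.
Under OPT: F F . F . F . . . F . F . . F . → 7 faults.
A − B = 11 − 7 = 4.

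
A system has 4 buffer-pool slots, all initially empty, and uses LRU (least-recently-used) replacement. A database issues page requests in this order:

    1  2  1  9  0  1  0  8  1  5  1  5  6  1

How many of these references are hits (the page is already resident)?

1 → fault, frames (1)
2 → fault, frames (1 2)
1 → hit
9 → fault, frames (2 1 9)
0 → fault, frames (2 1 9 0)
1 → hit
0 → hit
8 → fault, evict 2, frames (9 1 0 8)
1 → hit
5 → fault, evict 9, frames (0 8 1 5)
1 → hit
5 → hit
6 → fault, evict 0, frames (8 1 5 6)
1 → hit
Hits: 7.

7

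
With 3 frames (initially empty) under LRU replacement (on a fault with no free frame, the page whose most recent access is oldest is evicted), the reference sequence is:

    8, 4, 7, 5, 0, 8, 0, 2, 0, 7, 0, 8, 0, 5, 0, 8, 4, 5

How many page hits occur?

8 → miss, frames [8]
4 → miss, frames [8, 4]
7 → miss, frames [8, 4, 7]
5 → miss, evict 8, frames [4, 7, 5]
0 → miss, evict 4, frames [7, 5, 0]
8 → miss, evict 7, frames [5, 0, 8]
0 → hit
2 → miss, evict 5, frames [8, 0, 2]
0 → hit
7 → miss, evict 8, frames [2, 0, 7]
0 → hit
8 → miss, evict 2, frames [7, 0, 8]
0 → hit
5 → miss, evict 7, frames [8, 0, 5]
0 → hit
8 → hit
4 → miss, evict 5, frames [0, 8, 4]
5 → miss, evict 0, frames [8, 4, 5]
Hits: 6.

6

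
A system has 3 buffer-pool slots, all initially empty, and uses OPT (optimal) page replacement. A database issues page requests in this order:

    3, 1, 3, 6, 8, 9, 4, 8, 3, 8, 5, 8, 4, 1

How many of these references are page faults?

3: fault, frames {3}
1: fault, frames {3,1}
3: hit
6: fault, frames {3,1,6}
8: fault, evict 6, frames {3,1,8}
9: fault, evict 1, frames {3,8,9}
4: fault, evict 9, frames {3,8,4}
8: hit
3: hit
8: hit
5: fault, evict 3, frames {8,4,5}
8: hit
4: hit
1: fault, evict 5, frames {8,4,1}
Page faults: 8.

8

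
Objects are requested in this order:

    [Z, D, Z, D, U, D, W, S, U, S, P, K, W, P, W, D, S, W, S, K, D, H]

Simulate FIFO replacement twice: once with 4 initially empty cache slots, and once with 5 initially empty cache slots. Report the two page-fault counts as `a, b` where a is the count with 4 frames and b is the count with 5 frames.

4 frames: F F . . F . F F . . F F . . . F . F F . . F → 11 faults.
5 frames: F F . . F . F F . . F F . . . F . . . . . F → 9 faults.
9 < 11: adding a frame reduced faults, as is typical.

11, 9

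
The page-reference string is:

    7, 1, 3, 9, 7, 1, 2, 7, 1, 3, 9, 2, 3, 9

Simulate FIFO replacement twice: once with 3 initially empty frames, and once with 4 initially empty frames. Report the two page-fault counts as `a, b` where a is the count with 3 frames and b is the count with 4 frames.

3 frames: F F F F F F F . . F F . . . → 9 faults.
4 frames: F F F F . . F F F F F F . . → 10 faults.
10 > 9: adding a frame increased faults — Belady's anomaly.

9, 10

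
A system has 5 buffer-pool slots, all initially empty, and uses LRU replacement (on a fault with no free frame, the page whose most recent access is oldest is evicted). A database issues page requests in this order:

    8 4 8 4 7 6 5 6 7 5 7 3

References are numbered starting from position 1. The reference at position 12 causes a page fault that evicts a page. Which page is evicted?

8

pos 1: 8 -> fault, frames [8]
pos 2: 4 -> fault, frames [8, 4]
pos 3: 8 -> hit
pos 4: 4 -> hit
pos 5: 7 -> fault, frames [8, 4, 7]
pos 6: 6 -> fault, frames [8, 4, 7, 6]
pos 7: 5 -> fault, frames [8, 4, 7, 6, 5]
pos 8: 6 -> hit
pos 9: 7 -> hit
pos 10: 5 -> hit
pos 11: 7 -> hit
pos 12: 3 -> fault, evict 8, frames [4, 6, 5, 7, 3]
At position 12, page 8 is evicted.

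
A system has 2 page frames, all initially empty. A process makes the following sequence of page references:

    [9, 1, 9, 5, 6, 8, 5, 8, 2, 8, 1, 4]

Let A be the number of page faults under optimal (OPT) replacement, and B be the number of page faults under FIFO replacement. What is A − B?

-2

Under OPT: F F . F F F . . F . F F → 8 faults.
Under FIFO: F F . F F F F . F F F F → 10 faults.
A − B = 8 − 10 = -2.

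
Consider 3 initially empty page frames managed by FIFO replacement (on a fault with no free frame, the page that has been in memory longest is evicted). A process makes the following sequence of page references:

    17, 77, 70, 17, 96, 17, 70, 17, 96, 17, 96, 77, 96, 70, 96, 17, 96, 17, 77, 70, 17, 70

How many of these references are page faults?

17 -> miss, frames (17)
77 -> miss, frames (17 77)
70 -> miss, frames (17 77 70)
17 -> hit
96 -> miss, evict 17, frames (77 70 96)
17 -> miss, evict 77, frames (70 96 17)
70 -> hit
17 -> hit
96 -> hit
17 -> hit
96 -> hit
77 -> miss, evict 70, frames (96 17 77)
96 -> hit
70 -> miss, evict 96, frames (17 77 70)
96 -> miss, evict 17, frames (77 70 96)
17 -> miss, evict 77, frames (70 96 17)
96 -> hit
17 -> hit
77 -> miss, evict 70, frames (96 17 77)
70 -> miss, evict 96, frames (17 77 70)
17 -> hit
70 -> hit
Page faults: 11.

11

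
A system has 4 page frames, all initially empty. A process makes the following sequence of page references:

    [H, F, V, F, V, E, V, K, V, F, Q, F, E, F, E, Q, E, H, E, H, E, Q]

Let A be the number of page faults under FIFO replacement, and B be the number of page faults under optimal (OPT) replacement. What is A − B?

Under FIFO: F F F . . F . F . . F F . . . . . F F . . . → 9 faults.
Under OPT: F F F . . F . F . . F . . . . . . F . . . . → 7 faults.
A − B = 9 − 7 = 2.

2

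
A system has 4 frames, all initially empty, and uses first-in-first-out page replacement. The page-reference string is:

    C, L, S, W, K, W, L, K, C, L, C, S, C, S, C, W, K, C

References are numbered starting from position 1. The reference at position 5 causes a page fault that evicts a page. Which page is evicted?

C

pos 1: C → miss, frames {C}
pos 2: L → miss, frames {C,L}
pos 3: S → miss, frames {C,L,S}
pos 4: W → miss, frames {C,L,S,W}
pos 5: K → miss, evict C, frames {L,S,W,K}
At position 5, page C is evicted.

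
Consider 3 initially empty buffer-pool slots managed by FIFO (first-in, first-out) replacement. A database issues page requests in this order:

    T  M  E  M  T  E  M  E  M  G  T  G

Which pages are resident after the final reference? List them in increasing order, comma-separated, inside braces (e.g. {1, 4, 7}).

{E, G, T}

T -> fault, frames (T)
M -> fault, frames (T M)
E -> fault, frames (T M E)
M -> hit
T -> hit
E -> hit
M -> hit
E -> hit
M -> hit
G -> fault, evict T, frames (M E G)
T -> fault, evict M, frames (E G T)
G -> hit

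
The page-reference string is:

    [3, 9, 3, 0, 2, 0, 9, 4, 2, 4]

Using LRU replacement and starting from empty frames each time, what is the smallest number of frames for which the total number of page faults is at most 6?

4

f=1: 10 faults
f=2: 7 faults
f=3: 7 faults
f=4: 5 faults
f=5: 5 faults
Smallest f with faults ≤ 6 is 4.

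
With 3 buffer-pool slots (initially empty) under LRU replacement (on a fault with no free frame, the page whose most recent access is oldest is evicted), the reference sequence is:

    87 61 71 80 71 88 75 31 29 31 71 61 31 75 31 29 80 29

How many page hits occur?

87 → fault, frames {87}
61 → fault, frames {87,61}
71 → fault, frames {87,61,71}
80 → fault, evict 87, frames {61,71,80}
71 → hit
88 → fault, evict 61, frames {80,71,88}
75 → fault, evict 80, frames {71,88,75}
31 → fault, evict 71, frames {88,75,31}
29 → fault, evict 88, frames {75,31,29}
31 → hit
71 → fault, evict 75, frames {29,31,71}
61 → fault, evict 29, frames {31,71,61}
31 → hit
75 → fault, evict 71, frames {61,31,75}
31 → hit
29 → fault, evict 61, frames {75,31,29}
80 → fault, evict 75, frames {31,29,80}
29 → hit
Hits: 5.

5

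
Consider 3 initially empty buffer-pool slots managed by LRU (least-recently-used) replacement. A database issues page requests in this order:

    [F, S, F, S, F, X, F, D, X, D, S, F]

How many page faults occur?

F → fault, frames (F)
S → fault, frames (F S)
F → hit
S → hit
F → hit
X → fault, frames (S F X)
F → hit
D → fault, evict S, frames (X F D)
X → hit
D → hit
S → fault, evict F, frames (X D S)
F → fault, evict X, frames (D S F)
Page faults: 6.

6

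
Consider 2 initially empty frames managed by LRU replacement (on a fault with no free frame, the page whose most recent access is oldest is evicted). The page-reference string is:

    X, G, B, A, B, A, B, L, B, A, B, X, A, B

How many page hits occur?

5

X -> miss, frames (X)
G -> miss, frames (X G)
B -> miss, evict X, frames (G B)
A -> miss, evict G, frames (B A)
B -> hit
A -> hit
B -> hit
L -> miss, evict A, frames (B L)
B -> hit
A -> miss, evict L, frames (B A)
B -> hit
X -> miss, evict A, frames (B X)
A -> miss, evict B, frames (X A)
B -> miss, evict X, frames (A B)
Hits: 5.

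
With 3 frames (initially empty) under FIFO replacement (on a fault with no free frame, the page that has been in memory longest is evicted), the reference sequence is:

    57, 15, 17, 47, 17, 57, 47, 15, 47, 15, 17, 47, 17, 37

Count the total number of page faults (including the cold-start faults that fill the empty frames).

57: miss, frames {57}
15: miss, frames {57,15}
17: miss, frames {57,15,17}
47: miss, evict 57, frames {15,17,47}
17: hit
57: miss, evict 15, frames {17,47,57}
47: hit
15: miss, evict 17, frames {47,57,15}
47: hit
15: hit
17: miss, evict 47, frames {57,15,17}
47: miss, evict 57, frames {15,17,47}
17: hit
37: miss, evict 15, frames {17,47,37}
Page faults: 9.

9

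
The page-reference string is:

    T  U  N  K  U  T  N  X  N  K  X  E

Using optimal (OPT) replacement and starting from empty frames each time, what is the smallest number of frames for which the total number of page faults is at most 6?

4

f=1: 12 faults
f=2: 9 faults
f=3: 7 faults
f=4: 6 faults
f=5: 6 faults
f=6: 6 faults
Smallest f with faults ≤ 6 is 4.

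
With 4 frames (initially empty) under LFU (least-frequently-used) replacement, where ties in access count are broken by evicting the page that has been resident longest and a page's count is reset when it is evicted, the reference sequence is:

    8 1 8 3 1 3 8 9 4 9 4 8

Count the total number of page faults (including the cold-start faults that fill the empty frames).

8 -> miss, frames (8)
1 -> miss, frames (8 1)
8 -> hit
3 -> miss, frames (8 1 3)
1 -> hit
3 -> hit
8 -> hit
9 -> miss, frames (8 1 3 9)
4 -> miss, evict 9, frames (8 1 3 4)
9 -> miss, evict 4, frames (8 1 3 9)
4 -> miss, evict 9, frames (8 1 3 4)
8 -> hit
Page faults: 7.

7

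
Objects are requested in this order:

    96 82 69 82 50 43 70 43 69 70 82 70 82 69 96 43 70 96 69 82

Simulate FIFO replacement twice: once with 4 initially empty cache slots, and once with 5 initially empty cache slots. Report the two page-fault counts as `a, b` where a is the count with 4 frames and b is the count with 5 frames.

4 frames: F F F . F F F . . . F . . F F F F . . F → 12 faults.
5 frames: F F F . F F F . . . . . . . F . . . . F → 8 faults.
8 < 12: adding a frame reduced faults, as is typical.

12, 8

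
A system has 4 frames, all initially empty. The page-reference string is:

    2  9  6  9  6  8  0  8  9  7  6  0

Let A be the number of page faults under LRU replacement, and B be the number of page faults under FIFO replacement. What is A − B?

2

Under LRU: F F F . . F F . . F F F → 8 faults.
Under FIFO: F F F . . F F . . F . . → 6 faults.
A − B = 8 − 6 = 2.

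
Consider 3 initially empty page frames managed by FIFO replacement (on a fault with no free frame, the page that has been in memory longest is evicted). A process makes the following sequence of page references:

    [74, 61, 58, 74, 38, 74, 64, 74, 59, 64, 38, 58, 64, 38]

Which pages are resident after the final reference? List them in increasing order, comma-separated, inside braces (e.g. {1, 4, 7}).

74 → fault, frames {74}
61 → fault, frames {74,61}
58 → fault, frames {74,61,58}
74 → hit
38 → fault, evict 74, frames {61,58,38}
74 → fault, evict 61, frames {58,38,74}
64 → fault, evict 58, frames {38,74,64}
74 → hit
59 → fault, evict 38, frames {74,64,59}
64 → hit
38 → fault, evict 74, frames {64,59,38}
58 → fault, evict 64, frames {59,38,58}
64 → fault, evict 59, frames {38,58,64}
38 → hit

{38, 58, 64}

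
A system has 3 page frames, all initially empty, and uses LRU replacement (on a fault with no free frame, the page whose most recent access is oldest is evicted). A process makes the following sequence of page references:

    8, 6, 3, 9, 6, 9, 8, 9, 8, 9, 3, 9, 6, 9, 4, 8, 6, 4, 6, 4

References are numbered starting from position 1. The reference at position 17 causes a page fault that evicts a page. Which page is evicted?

pos 1: 8: fault, frames [8]
pos 2: 6: fault, frames [8, 6]
pos 3: 3: fault, frames [8, 6, 3]
pos 4: 9: fault, evict 8, frames [6, 3, 9]
pos 5: 6: hit
pos 6: 9: hit
pos 7: 8: fault, evict 3, frames [6, 9, 8]
pos 8: 9: hit
pos 9: 8: hit
pos 10: 9: hit
pos 11: 3: fault, evict 6, frames [8, 9, 3]
pos 12: 9: hit
pos 13: 6: fault, evict 8, frames [3, 9, 6]
pos 14: 9: hit
pos 15: 4: fault, evict 3, frames [6, 9, 4]
pos 16: 8: fault, evict 6, frames [9, 4, 8]
pos 17: 6: fault, evict 9, frames [4, 8, 6]
At position 17, page 9 is evicted.

9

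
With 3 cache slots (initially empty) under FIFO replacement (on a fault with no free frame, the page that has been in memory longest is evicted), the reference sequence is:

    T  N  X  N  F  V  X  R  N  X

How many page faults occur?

8

T → fault, frames [T]
N → fault, frames [T, N]
X → fault, frames [T, N, X]
N → hit
F → fault, evict T, frames [N, X, F]
V → fault, evict N, frames [X, F, V]
X → hit
R → fault, evict X, frames [F, V, R]
N → fault, evict F, frames [V, R, N]
X → fault, evict V, frames [R, N, X]
Page faults: 8.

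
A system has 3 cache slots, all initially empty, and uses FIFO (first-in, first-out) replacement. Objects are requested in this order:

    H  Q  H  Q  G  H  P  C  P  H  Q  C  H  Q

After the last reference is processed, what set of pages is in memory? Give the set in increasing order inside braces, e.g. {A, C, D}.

H → miss, frames {H}
Q → miss, frames {H,Q}
H → hit
Q → hit
G → miss, frames {H,Q,G}
H → hit
P → miss, evict H, frames {Q,G,P}
C → miss, evict Q, frames {G,P,C}
P → hit
H → miss, evict G, frames {P,C,H}
Q → miss, evict P, frames {C,H,Q}
C → hit
H → hit
Q → hit

{C, H, Q}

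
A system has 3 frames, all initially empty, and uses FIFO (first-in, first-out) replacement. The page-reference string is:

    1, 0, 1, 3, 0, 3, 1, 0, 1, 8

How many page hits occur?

6

1 → miss, frames {1}
0 → miss, frames {1,0}
1 → hit
3 → miss, frames {1,0,3}
0 → hit
3 → hit
1 → hit
0 → hit
1 → hit
8 → miss, evict 1, frames {0,3,8}
Hits: 6.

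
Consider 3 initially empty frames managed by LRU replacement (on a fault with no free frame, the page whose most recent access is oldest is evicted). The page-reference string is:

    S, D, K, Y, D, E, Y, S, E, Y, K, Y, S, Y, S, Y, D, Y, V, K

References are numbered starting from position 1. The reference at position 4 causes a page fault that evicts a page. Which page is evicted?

S

pos 1: S: fault, frames {S}
pos 2: D: fault, frames {S,D}
pos 3: K: fault, frames {S,D,K}
pos 4: Y: fault, evict S, frames {D,K,Y}
At position 4, page S is evicted.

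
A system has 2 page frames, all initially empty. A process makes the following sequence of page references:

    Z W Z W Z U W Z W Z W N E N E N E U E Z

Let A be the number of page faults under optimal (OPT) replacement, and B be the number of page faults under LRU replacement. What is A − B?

Under OPT: F F . . . F . F . . . F F . . . . F . F → 8 faults.
Under LRU: F F . . . F F F . . . F F . . . . F . F → 9 faults.
A − B = 8 − 9 = -1.

-1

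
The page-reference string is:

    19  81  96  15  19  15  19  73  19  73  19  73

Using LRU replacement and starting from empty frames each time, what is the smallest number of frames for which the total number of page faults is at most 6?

f=1: 12 faults
f=2: 6 faults
f=3: 6 faults
f=4: 5 faults
f=5: 5 faults
Smallest f with faults ≤ 6 is 2.

2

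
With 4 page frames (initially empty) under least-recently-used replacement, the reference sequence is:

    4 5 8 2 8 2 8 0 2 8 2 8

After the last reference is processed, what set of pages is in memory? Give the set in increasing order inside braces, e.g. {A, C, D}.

{0, 2, 5, 8}

4 → fault, frames [4]
5 → fault, frames [4, 5]
8 → fault, frames [4, 5, 8]
2 → fault, frames [4, 5, 8, 2]
8 → hit
2 → hit
8 → hit
0 → fault, evict 4, frames [5, 2, 8, 0]
2 → hit
8 → hit
2 → hit
8 → hit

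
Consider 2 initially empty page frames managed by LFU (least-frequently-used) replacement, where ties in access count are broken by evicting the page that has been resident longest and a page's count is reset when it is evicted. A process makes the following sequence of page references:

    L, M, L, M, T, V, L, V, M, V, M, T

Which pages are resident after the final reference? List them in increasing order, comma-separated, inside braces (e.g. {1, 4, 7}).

L -> miss, frames [L]
M -> miss, frames [L, M]
L -> hit
M -> hit
T -> miss, evict L, frames [M, T]
V -> miss, evict T, frames [M, V]
L -> miss, evict V, frames [M, L]
V -> miss, evict L, frames [M, V]
M -> hit
V -> hit
M -> hit
T -> miss, evict V, frames [M, T]

{M, T}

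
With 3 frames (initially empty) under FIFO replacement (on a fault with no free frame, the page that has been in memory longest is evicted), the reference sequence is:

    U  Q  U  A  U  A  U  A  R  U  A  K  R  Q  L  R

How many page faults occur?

U: miss, frames {U}
Q: miss, frames {U,Q}
U: hit
A: miss, frames {U,Q,A}
U: hit
A: hit
U: hit
A: hit
R: miss, evict U, frames {Q,A,R}
U: miss, evict Q, frames {A,R,U}
A: hit
K: miss, evict A, frames {R,U,K}
R: hit
Q: miss, evict R, frames {U,K,Q}
L: miss, evict U, frames {K,Q,L}
R: miss, evict K, frames {Q,L,R}
Page faults: 9.

9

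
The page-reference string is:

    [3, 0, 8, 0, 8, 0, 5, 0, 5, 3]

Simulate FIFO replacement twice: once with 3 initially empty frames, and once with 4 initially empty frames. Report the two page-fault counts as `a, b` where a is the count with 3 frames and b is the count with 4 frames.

3 frames: F F F . . . F . . F → 5 faults.
4 frames: F F F . . . F . . . → 4 faults.
4 < 5: adding a frame reduced faults, as is typical.

5, 4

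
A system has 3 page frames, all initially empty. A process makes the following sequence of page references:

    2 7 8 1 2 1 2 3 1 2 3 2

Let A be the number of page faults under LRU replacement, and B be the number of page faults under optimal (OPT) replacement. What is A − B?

Under LRU: F F F F F . . F . . . . → 6 faults.
Under OPT: F F F F . . . F . . . . → 5 faults.
A − B = 6 − 5 = 1.

1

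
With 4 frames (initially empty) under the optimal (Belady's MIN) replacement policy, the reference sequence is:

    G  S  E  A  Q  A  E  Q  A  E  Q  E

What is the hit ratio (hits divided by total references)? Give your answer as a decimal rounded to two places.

0.58

G -> miss, frames {G}
S -> miss, frames {G,S}
E -> miss, frames {G,S,E}
A -> miss, frames {G,S,E,A}
Q -> miss, evict S, frames {G,E,A,Q}
A -> hit
E -> hit
Q -> hit
A -> hit
E -> hit
Q -> hit
E -> hit
Hits: 7 of 12 references → 7/12 = 0.5833.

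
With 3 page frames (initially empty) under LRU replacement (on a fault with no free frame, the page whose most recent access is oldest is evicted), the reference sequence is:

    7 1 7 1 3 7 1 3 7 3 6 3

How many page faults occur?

7 -> fault, frames (7)
1 -> fault, frames (7 1)
7 -> hit
1 -> hit
3 -> fault, frames (7 1 3)
7 -> hit
1 -> hit
3 -> hit
7 -> hit
3 -> hit
6 -> fault, evict 1, frames (7 3 6)
3 -> hit
Page faults: 4.

4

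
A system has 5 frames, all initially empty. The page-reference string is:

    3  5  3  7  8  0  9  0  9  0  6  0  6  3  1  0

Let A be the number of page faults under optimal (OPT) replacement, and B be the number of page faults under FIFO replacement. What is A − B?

-1

Under OPT: F F . F F F F . . . F . . . F . → 8 faults.
Under FIFO: F F . F F F F . . . F . . F F . → 9 faults.
A − B = 8 − 9 = -1.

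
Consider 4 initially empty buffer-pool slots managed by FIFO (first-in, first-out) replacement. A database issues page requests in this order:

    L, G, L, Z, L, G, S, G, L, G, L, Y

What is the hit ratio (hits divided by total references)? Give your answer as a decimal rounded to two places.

L: fault, frames [L]
G: fault, frames [L, G]
L: hit
Z: fault, frames [L, G, Z]
L: hit
G: hit
S: fault, frames [L, G, Z, S]
G: hit
L: hit
G: hit
L: hit
Y: fault, evict L, frames [G, Z, S, Y]
Hits: 7 of 12 references → 7/12 = 0.5833.

0.58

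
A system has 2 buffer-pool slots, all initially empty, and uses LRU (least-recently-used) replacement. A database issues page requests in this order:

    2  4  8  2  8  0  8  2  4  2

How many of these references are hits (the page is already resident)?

3

2 -> fault, frames {2}
4 -> fault, frames {2,4}
8 -> fault, evict 2, frames {4,8}
2 -> fault, evict 4, frames {8,2}
8 -> hit
0 -> fault, evict 2, frames {8,0}
8 -> hit
2 -> fault, evict 0, frames {8,2}
4 -> fault, evict 8, frames {2,4}
2 -> hit
Hits: 3.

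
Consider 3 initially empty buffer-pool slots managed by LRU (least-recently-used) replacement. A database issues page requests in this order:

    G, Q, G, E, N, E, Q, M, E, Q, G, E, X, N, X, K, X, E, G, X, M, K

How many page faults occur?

G: miss, frames (G)
Q: miss, frames (G Q)
G: hit
E: miss, frames (Q G E)
N: miss, evict Q, frames (G E N)
E: hit
Q: miss, evict G, frames (N E Q)
M: miss, evict N, frames (E Q M)
E: hit
Q: hit
G: miss, evict M, frames (E Q G)
E: hit
X: miss, evict Q, frames (G E X)
N: miss, evict G, frames (E X N)
X: hit
K: miss, evict E, frames (N X K)
X: hit
E: miss, evict N, frames (K X E)
G: miss, evict K, frames (X E G)
X: hit
M: miss, evict E, frames (G X M)
K: miss, evict G, frames (X M K)
Page faults: 14.

14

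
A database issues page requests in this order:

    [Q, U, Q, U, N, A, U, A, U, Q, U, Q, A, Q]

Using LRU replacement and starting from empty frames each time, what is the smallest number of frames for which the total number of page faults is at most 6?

3

f=1: 14 faults
f=2: 7 faults
f=3: 5 faults
f=4: 4 faults
Smallest f with faults ≤ 6 is 3.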